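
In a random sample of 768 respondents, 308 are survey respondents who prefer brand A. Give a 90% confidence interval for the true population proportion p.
(0.372, 0.430)

Proportion CI:
p̂ = 308/768 = 0.40104
SE = √(p̂(1-p̂)/n) = √(0.40104 · 0.59896 / 768) = 0.01769

z* = 1.645
Margin = z* · SE = 1.645 · 0.01769 = 0.0291

CI: 0.40104 ± 0.0291 = (0.372, 0.430)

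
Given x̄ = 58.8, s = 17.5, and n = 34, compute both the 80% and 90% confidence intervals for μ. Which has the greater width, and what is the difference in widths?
90% CI is wider by 2.31

df = 33
80% CI: t* = 1.308, (54.87, 62.73), width = 2 · t* · s/√n = 7.85
90% CI: t* = 1.692, (53.72, 63.88), width = 2 · t* · s/√n = 10.16

The 90% CI is wider by 10.16 - 7.85 = 2.31.
Higher confidence requires a wider interval.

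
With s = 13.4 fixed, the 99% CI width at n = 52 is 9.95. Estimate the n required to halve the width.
n ≈ 208

CI width ∝ 1/√n
To reduce width by factor 2, need √n to grow by 2 → need 2² = 4 times as many samples.

Current: n = 52, width = 9.95
New: n = 208, width ≈ 4.83

Width reduced by factor of 9.95/4.83 = 2.06.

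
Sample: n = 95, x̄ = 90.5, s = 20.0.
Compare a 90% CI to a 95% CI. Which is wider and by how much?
95% CI is wider by 1.33

df = 94
90% CI: t* = 1.661, (87.09, 93.91), width = 2 · t* · s/√n = 6.82
95% CI: t* = 1.986, (86.42, 94.58), width = 2 · t* · s/√n = 8.15

The 95% CI is wider by 8.15 - 6.82 = 1.33.
Higher confidence requires a wider interval.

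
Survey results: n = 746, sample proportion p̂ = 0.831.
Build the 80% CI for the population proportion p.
(0.813, 0.849)

Proportion CI:
SE = √(p̂(1-p̂)/n) = √(0.831 · 0.169 / 746) = 0.01372

z* = 1.282
Margin = z* · SE = 1.282 · 0.01372 = 0.0176

CI: 0.831 ± 0.0176 = (0.813, 0.849)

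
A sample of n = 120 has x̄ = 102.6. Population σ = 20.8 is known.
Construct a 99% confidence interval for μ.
(97.71, 107.49)

z-interval (σ known):
z* = 2.576 for 99% confidence

Margin of error = z* · σ/√n = 2.576 · 20.8/√120 = 4.89

CI: (102.6 - 4.89, 102.6 + 4.89) = (97.71, 107.49)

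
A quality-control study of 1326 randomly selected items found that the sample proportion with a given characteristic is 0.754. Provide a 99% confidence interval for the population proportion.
(0.724, 0.784)

Proportion CI:
SE = √(p̂(1-p̂)/n) = √(0.754 · 0.246 / 1326) = 0.01183

z* = 2.576
Margin = z* · SE = 2.576 · 0.01183 = 0.0305

CI: 0.754 ± 0.0305 = (0.724, 0.784)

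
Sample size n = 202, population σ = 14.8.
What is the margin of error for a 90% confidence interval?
Margin of error = 1.71

Margin of error = z* · σ/√n
= 1.645 · 14.8/√202
= 1.645 · 14.8/14.2127
= 1.71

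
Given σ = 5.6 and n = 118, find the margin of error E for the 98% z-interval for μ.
Margin of error = 1.20

Margin of error = z* · σ/√n
= 2.326 · 5.6/√118
= 2.326 · 5.6/10.8628
= 1.20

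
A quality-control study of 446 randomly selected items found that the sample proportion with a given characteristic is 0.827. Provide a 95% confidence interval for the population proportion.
(0.792, 0.862)

Proportion CI:
SE = √(p̂(1-p̂)/n) = √(0.827 · 0.173 / 446) = 0.01791

z* = 1.960
Margin = z* · SE = 1.960 · 0.01791 = 0.0351

CI: 0.827 ± 0.0351 = (0.792, 0.862)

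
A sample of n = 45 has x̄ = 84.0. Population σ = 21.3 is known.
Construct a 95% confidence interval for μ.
(77.78, 90.22)

z-interval (σ known):
z* = 1.960 for 95% confidence

Margin of error = z* · σ/√n = 1.960 · 21.3/√45 = 6.22

CI: (84.0 - 6.22, 84.0 + 6.22) = (77.78, 90.22)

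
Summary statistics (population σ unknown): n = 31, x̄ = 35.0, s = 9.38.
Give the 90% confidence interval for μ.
(32.14, 37.86)

t-interval (σ unknown):
df = n - 1 = 30
t* = 1.697 for 90% confidence

Margin of error = t* · s/√n = 1.697 · 9.38/√31 = 2.86

CI: (32.14, 37.86)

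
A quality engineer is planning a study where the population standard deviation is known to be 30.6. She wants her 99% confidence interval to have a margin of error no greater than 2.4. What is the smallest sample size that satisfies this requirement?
n ≥ 1079

For margin E ≤ 2.4:
n ≥ (z* · σ / E)²
n ≥ (2.576 · 30.6 / 2.4)²
n ≥ 1078.73

Minimum n = 1079 (rounding up)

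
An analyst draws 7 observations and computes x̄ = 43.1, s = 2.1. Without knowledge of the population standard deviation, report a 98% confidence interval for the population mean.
(40.61, 45.59)

t-interval (σ unknown):
df = n - 1 = 6
t* = 3.143 for 98% confidence

Margin of error = t* · s/√n = 3.143 · 2.1/√7 = 2.49

CI: (40.61, 45.59)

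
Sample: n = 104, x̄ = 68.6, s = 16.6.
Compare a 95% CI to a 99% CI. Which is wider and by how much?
99% CI is wider by 2.08

df = 103
95% CI: t* = 1.983, (65.37, 71.83), width = 2 · t* · s/√n = 6.46
99% CI: t* = 2.624, (64.33, 72.87), width = 2 · t* · s/√n = 8.54

The 99% CI is wider by 8.54 - 6.46 = 2.08.
Higher confidence requires a wider interval.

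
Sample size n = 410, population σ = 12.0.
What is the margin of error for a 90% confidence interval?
Margin of error = 0.97

Margin of error = z* · σ/√n
= 1.645 · 12.0/√410
= 1.645 · 12.0/20.2485
= 0.97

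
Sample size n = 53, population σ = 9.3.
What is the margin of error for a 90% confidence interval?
Margin of error = 2.10

Margin of error = z* · σ/√n
= 1.645 · 9.3/√53
= 1.645 · 9.3/7.2801
= 2.10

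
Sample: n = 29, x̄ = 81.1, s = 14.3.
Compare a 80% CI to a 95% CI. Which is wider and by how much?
95% CI is wider by 3.91

df = 28
80% CI: t* = 1.313, (77.61, 84.59), width = 2 · t* · s/√n = 6.97
95% CI: t* = 2.048, (75.66, 86.54), width = 2 · t* · s/√n = 10.88

The 95% CI is wider by 10.88 - 6.97 = 3.91.
Higher confidence requires a wider interval.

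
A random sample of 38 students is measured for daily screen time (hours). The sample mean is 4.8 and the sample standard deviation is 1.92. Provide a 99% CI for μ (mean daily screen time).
(3.95, 5.65)

t-interval (σ unknown):
df = n - 1 = 37
t* = 2.715 for 99% confidence

Margin of error = t* · s/√n = 2.715 · 1.92/√38 = 0.85

CI: (3.95, 5.65)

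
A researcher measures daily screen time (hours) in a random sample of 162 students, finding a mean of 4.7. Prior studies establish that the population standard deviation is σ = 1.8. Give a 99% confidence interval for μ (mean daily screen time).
(4.34, 5.06)

z-interval (σ known):
z* = 2.576 for 99% confidence

Margin of error = z* · σ/√n = 2.576 · 1.8/√162 = 0.36

CI: (4.7 - 0.36, 4.7 + 0.36) = (4.34, 5.06)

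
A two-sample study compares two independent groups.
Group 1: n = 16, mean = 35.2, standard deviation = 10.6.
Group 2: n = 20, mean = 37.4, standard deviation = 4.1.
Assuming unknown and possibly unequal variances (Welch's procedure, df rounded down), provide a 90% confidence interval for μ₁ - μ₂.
(-7.06, 2.66)

Difference: x̄₁ - x̄₂ = -2.20
SE = √(s₁²/n₁ + s₂²/n₂) = √(10.6²/16 + 4.1²/20) = 2.8041
df = 18.60 → 18 (Welch–Satterthwaite, rounded down)
t* = 1.734

CI: -2.20 ± 1.734 · 2.8041 = -2.20 ± 4.86 = (-7.06, 2.66)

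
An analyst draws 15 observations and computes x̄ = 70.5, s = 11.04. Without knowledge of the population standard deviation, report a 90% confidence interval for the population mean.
(65.48, 75.52)

t-interval (σ unknown):
df = n - 1 = 14
t* = 1.761 for 90% confidence

Margin of error = t* · s/√n = 1.761 · 11.04/√15 = 5.02

CI: (65.48, 75.52)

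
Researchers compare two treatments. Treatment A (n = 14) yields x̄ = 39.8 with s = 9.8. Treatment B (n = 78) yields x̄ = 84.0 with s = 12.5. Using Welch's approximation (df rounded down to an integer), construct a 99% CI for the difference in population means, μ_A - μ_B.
(-52.63, -35.77)

Difference: x̄₁ - x̄₂ = -44.20
SE = √(s₁²/n₁ + s₂²/n₂) = √(9.8²/14 + 12.5²/78) = 2.9771
df = 21.39 → 21 (Welch–Satterthwaite, rounded down)
t* = 2.831

CI: -44.20 ± 2.831 · 2.9771 = -44.20 ± 8.43 = (-52.63, -35.77)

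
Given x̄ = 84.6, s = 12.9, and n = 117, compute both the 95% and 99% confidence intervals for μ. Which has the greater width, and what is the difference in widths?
99% CI is wider by 1.52

df = 116
95% CI: t* = 1.981, (82.24, 86.96), width = 2 · t* · s/√n = 4.73
99% CI: t* = 2.619, (81.48, 87.72), width = 2 · t* · s/√n = 6.25

The 99% CI is wider by 6.25 - 4.73 = 1.52.
Higher confidence requires a wider interval.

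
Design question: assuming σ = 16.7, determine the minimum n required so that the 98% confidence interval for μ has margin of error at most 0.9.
n ≥ 1863

For margin E ≤ 0.9:
n ≥ (z* · σ / E)²
n ≥ (2.326 · 16.7 / 0.9)²
n ≥ 1862.80

Minimum n = 1863 (rounding up)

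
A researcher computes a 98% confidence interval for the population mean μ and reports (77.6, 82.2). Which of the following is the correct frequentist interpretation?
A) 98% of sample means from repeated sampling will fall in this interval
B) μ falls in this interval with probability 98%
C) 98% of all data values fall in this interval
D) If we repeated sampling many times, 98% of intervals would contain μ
D

A) Wrong — coverage applies to intervals containing μ, not to future x̄ values.
B) Wrong — μ is fixed; the randomness lives in the interval, not in μ.
C) Wrong — a CI is about the parameter μ, not individual data values.
D) Correct — this is the frequentist long-run coverage interpretation.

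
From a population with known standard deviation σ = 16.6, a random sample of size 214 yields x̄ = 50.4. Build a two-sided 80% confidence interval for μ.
(48.95, 51.85)

z-interval (σ known):
z* = 1.282 for 80% confidence

Margin of error = z* · σ/√n = 1.282 · 16.6/√214 = 1.45

CI: (50.4 - 1.45, 50.4 + 1.45) = (48.95, 51.85)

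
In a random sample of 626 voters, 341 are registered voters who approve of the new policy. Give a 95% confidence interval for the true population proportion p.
(0.506, 0.584)

Proportion CI:
p̂ = 341/626 = 0.54473
SE = √(p̂(1-p̂)/n) = √(0.54473 · 0.45527 / 626) = 0.01990

z* = 1.960
Margin = z* · SE = 1.960 · 0.01990 = 0.0390

CI: 0.54473 ± 0.0390 = (0.506, 0.584)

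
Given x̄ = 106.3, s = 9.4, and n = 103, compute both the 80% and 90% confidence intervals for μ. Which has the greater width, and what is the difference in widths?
90% CI is wider by 0.69

df = 102
80% CI: t* = 1.290, (105.11, 107.49), width = 2 · t* · s/√n = 2.39
90% CI: t* = 1.660, (104.76, 107.84), width = 2 · t* · s/√n = 3.08

The 90% CI is wider by 3.08 - 2.39 = 0.69.
Higher confidence requires a wider interval.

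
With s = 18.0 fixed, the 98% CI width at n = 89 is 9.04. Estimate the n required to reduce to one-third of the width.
n ≈ 801

CI width ∝ 1/√n
To reduce width by factor 3, need √n to grow by 3 → need 3² = 9 times as many samples.

Current: n = 89, width = 9.04
New: n = 801, width ≈ 2.97

Width reduced by factor of 9.04/2.97 = 3.04.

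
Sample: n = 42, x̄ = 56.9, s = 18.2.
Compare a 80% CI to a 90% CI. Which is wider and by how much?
90% CI is wider by 2.13

df = 41
80% CI: t* = 1.303, (53.24, 60.56), width = 2 · t* · s/√n = 7.32
90% CI: t* = 1.683, (52.17, 61.63), width = 2 · t* · s/√n = 9.45

The 90% CI is wider by 9.45 - 7.32 = 2.13.
Higher confidence requires a wider interval.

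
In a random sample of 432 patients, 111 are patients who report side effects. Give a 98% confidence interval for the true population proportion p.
(0.208, 0.306)

Proportion CI:
p̂ = 111/432 = 0.25694
SE = √(p̂(1-p̂)/n) = √(0.25694 · 0.74306 / 432) = 0.02102

z* = 2.326
Margin = z* · SE = 2.326 · 0.02102 = 0.0489

CI: 0.25694 ± 0.0489 = (0.208, 0.306)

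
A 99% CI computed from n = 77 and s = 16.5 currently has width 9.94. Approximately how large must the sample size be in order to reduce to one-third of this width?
n ≈ 693

CI width ∝ 1/√n
To reduce width by factor 3, need √n to grow by 3 → need 3² = 9 times as many samples.

Current: n = 77, width = 9.94
New: n = 693, width ≈ 3.24

Width reduced by factor of 9.94/3.24 = 3.07.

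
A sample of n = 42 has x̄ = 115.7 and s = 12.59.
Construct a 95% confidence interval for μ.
(111.78, 119.62)

t-interval (σ unknown):
df = n - 1 = 41
t* = 2.020 for 95% confidence

Margin of error = t* · s/√n = 2.020 · 12.59/√42 = 3.92

CI: (111.78, 119.62)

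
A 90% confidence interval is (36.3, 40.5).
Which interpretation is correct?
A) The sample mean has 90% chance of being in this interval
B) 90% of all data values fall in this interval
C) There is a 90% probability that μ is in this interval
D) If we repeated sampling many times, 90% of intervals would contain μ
D

A) Wrong — x̄ is observed and sits in the interval by construction.
B) Wrong — a CI is about the parameter μ, not individual data values.
C) Wrong — μ is fixed; the randomness lives in the interval, not in μ.
D) Correct — this is the frequentist long-run coverage interpretation.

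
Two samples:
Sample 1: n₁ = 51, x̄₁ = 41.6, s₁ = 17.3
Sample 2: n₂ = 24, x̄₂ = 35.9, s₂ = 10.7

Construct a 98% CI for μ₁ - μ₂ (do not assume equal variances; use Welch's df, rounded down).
(-2.07, 13.47)

Difference: x̄₁ - x̄₂ = 5.70
SE = √(s₁²/n₁ + s₂²/n₂) = √(17.3²/51 + 10.7²/24) = 3.2617
df = 67.44 → 67 (Welch–Satterthwaite, rounded down)
t* = 2.383

CI: 5.70 ± 2.383 · 3.2617 = 5.70 ± 7.77 = (-2.07, 13.47)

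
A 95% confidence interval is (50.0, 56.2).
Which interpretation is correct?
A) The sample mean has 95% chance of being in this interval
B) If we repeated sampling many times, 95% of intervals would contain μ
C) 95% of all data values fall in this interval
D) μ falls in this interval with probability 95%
B

A) Wrong — x̄ is observed and sits in the interval by construction.
B) Correct — this is the frequentist long-run coverage interpretation.
C) Wrong — a CI is about the parameter μ, not individual data values.
D) Wrong — μ is fixed; the randomness lives in the interval, not in μ.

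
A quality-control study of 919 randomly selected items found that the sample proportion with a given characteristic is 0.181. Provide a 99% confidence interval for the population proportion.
(0.148, 0.214)

Proportion CI:
SE = √(p̂(1-p̂)/n) = √(0.181 · 0.819 / 919) = 0.01270

z* = 2.576
Margin = z* · SE = 2.576 · 0.01270 = 0.0327

CI: 0.181 ± 0.0327 = (0.148, 0.214)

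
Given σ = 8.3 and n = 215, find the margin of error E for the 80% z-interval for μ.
Margin of error = 0.73

Margin of error = z* · σ/√n
= 1.282 · 8.3/√215
= 1.282 · 8.3/14.6629
= 0.73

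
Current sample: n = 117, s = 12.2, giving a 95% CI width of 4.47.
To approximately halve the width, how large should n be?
n ≈ 468

CI width ∝ 1/√n
To reduce width by factor 2, need √n to grow by 2 → need 2² = 4 times as many samples.

Current: n = 117, width = 4.47
New: n = 468, width ≈ 2.22

Width reduced by factor of 4.47/2.22 = 2.01.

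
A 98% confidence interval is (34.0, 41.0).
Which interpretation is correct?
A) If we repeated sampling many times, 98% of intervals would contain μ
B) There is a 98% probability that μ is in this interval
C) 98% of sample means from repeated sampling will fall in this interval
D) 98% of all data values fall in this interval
A

A) Correct — this is the frequentist long-run coverage interpretation.
B) Wrong — μ is fixed; the randomness lives in the interval, not in μ.
C) Wrong — coverage applies to intervals containing μ, not to future x̄ values.
D) Wrong — a CI is about the parameter μ, not individual data values.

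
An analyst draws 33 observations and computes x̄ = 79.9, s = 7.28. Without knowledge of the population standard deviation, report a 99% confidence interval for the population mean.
(76.43, 83.37)

t-interval (σ unknown):
df = n - 1 = 32
t* = 2.738 for 99% confidence

Margin of error = t* · s/√n = 2.738 · 7.28/√33 = 3.47

CI: (76.43, 83.37)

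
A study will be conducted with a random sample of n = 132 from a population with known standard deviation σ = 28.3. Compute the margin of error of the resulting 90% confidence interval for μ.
Margin of error = 4.05

Margin of error = z* · σ/√n
= 1.645 · 28.3/√132
= 1.645 · 28.3/11.4891
= 4.05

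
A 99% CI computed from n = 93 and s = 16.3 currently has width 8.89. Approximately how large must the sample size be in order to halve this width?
n ≈ 372

CI width ∝ 1/√n
To reduce width by factor 2, need √n to grow by 2 → need 2² = 4 times as many samples.

Current: n = 93, width = 8.89
New: n = 372, width ≈ 4.38

Width reduced by factor of 8.89/4.38 = 2.03.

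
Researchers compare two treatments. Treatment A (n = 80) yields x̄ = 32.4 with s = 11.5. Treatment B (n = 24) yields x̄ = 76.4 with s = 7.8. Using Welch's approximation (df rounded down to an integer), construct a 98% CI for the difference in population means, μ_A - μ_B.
(-48.90, -39.10)

Difference: x̄₁ - x̄₂ = -44.00
SE = √(s₁²/n₁ + s₂²/n₂) = √(11.5²/80 + 7.8²/24) = 2.0465
df = 55.86 → 55 (Welch–Satterthwaite, rounded down)
t* = 2.396

CI: -44.00 ± 2.396 · 2.0465 = -44.00 ± 4.90 = (-48.90, -39.10)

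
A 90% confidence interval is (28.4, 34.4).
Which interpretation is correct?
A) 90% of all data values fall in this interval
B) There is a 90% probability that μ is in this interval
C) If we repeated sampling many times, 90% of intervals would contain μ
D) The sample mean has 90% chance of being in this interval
C

A) Wrong — a CI is about the parameter μ, not individual data values.
B) Wrong — μ is fixed; the randomness lives in the interval, not in μ.
C) Correct — this is the frequentist long-run coverage interpretation.
D) Wrong — x̄ is observed and sits in the interval by construction.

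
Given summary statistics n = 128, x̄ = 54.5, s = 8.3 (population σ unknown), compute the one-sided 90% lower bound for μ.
μ ≥ 53.56

Lower bound (one-sided):
t* = 1.288 (one-sided for 90%)
Lower bound = x̄ - t* · s/√n = 54.5 - 1.288 · 8.3/√128 = 53.56

We are 90% confident that μ ≥ 53.56.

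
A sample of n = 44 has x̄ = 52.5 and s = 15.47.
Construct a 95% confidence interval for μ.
(47.80, 57.20)

t-interval (σ unknown):
df = n - 1 = 43
t* = 2.017 for 95% confidence

Margin of error = t* · s/√n = 2.017 · 15.47/√44 = 4.70

CI: (47.80, 57.20)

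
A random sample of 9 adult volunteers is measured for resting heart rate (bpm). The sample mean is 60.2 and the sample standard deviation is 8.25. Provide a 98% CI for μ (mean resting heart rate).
(52.24, 68.16)

t-interval (σ unknown):
df = n - 1 = 8
t* = 2.896 for 98% confidence

Margin of error = t* · s/√n = 2.896 · 8.25/√9 = 7.96

CI: (52.24, 68.16)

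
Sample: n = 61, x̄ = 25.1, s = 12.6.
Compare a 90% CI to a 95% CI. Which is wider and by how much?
95% CI is wider by 1.06

df = 60
90% CI: t* = 1.671, (22.40, 27.80), width = 2 · t* · s/√n = 5.39
95% CI: t* = 2.000, (21.87, 28.33), width = 2 · t* · s/√n = 6.45

The 95% CI is wider by 6.45 - 5.39 = 1.06.
Higher confidence requires a wider interval.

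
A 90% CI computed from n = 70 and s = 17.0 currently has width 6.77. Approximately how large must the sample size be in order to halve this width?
n ≈ 280

CI width ∝ 1/√n
To reduce width by factor 2, need √n to grow by 2 → need 2² = 4 times as many samples.

Current: n = 70, width = 6.77
New: n = 280, width ≈ 3.35

Width reduced by factor of 6.77/3.35 = 2.02.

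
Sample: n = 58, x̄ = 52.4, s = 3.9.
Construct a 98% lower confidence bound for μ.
μ ≥ 51.32

Lower bound (one-sided):
t* = 2.102 (one-sided for 98%)
Lower bound = x̄ - t* · s/√n = 52.4 - 2.102 · 3.9/√58 = 51.32

We are 98% confident that μ ≥ 51.32.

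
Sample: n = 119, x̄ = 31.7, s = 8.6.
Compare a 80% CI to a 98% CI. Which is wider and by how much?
98% CI is wider by 1.69

df = 118
80% CI: t* = 1.289, (30.68, 32.72), width = 2 · t* · s/√n = 2.03
98% CI: t* = 2.358, (29.84, 33.56), width = 2 · t* · s/√n = 3.72

The 98% CI is wider by 3.72 - 2.03 = 1.69.
Higher confidence requires a wider interval.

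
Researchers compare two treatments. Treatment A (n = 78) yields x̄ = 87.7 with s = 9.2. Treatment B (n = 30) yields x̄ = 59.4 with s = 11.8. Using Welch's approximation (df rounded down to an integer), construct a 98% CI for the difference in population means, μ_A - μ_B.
(22.52, 34.08)

Difference: x̄₁ - x̄₂ = 28.30
SE = √(s₁²/n₁ + s₂²/n₂) = √(9.2²/78 + 11.8²/30) = 2.3930
df = 43.25 → 43 (Welch–Satterthwaite, rounded down)
t* = 2.416

CI: 28.30 ± 2.416 · 2.3930 = 28.30 ± 5.78 = (22.52, 34.08)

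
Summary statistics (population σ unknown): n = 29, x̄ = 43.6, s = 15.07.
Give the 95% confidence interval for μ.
(37.87, 49.33)

t-interval (σ unknown):
df = n - 1 = 28
t* = 2.048 for 95% confidence

Margin of error = t* · s/√n = 2.048 · 15.07/√29 = 5.73

CI: (37.87, 49.33)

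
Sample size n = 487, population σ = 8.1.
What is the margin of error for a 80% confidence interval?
Margin of error = 0.47

Margin of error = z* · σ/√n
= 1.282 · 8.1/√487
= 1.282 · 8.1/22.0681
= 0.47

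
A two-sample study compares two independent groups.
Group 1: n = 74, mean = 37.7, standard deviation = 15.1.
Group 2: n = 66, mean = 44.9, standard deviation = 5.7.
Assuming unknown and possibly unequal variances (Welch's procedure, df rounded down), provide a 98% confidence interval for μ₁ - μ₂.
(-11.67, -2.73)

Difference: x̄₁ - x̄₂ = -7.20
SE = √(s₁²/n₁ + s₂²/n₂) = √(15.1²/74 + 5.7²/66) = 1.8904
df = 95.45 → 95 (Welch–Satterthwaite, rounded down)
t* = 2.366

CI: -7.20 ± 2.366 · 1.8904 = -7.20 ± 4.47 = (-11.67, -2.73)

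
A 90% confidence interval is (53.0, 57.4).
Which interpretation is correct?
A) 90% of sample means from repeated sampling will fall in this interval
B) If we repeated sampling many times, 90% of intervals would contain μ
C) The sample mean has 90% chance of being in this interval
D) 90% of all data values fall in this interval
B

A) Wrong — coverage applies to intervals containing μ, not to future x̄ values.
B) Correct — this is the frequentist long-run coverage interpretation.
C) Wrong — x̄ is observed and sits in the interval by construction.
D) Wrong — a CI is about the parameter μ, not individual data values.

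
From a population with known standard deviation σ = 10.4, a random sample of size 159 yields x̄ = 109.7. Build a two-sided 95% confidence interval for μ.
(108.08, 111.32)

z-interval (σ known):
z* = 1.960 for 95% confidence

Margin of error = z* · σ/√n = 1.960 · 10.4/√159 = 1.62

CI: (109.7 - 1.62, 109.7 + 1.62) = (108.08, 111.32)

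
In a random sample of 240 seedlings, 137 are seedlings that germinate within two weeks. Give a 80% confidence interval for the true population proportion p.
(0.530, 0.612)

Proportion CI:
p̂ = 137/240 = 0.57083
SE = √(p̂(1-p̂)/n) = √(0.57083 · 0.42917 / 240) = 0.03195

z* = 1.282
Margin = z* · SE = 1.282 · 0.03195 = 0.0410

CI: 0.57083 ± 0.0410 = (0.530, 0.612)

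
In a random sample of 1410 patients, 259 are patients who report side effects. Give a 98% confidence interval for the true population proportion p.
(0.160, 0.208)

Proportion CI:
p̂ = 259/1410 = 0.18369
SE = √(p̂(1-p̂)/n) = √(0.18369 · 0.81631 / 1410) = 0.01031

z* = 2.326
Margin = z* · SE = 2.326 · 0.01031 = 0.0240

CI: 0.18369 ± 0.0240 = (0.160, 0.208)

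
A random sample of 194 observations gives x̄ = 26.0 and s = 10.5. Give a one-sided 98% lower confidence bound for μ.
μ ≥ 24.44

Lower bound (one-sided):
t* = 2.068 (one-sided for 98%)
Lower bound = x̄ - t* · s/√n = 26.0 - 2.068 · 10.5/√194 = 24.44

We are 98% confident that μ ≥ 24.44.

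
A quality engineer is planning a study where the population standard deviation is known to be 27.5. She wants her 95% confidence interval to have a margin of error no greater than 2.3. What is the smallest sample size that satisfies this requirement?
n ≥ 550

For margin E ≤ 2.3:
n ≥ (z* · σ / E)²
n ≥ (1.960 · 27.5 / 2.3)²
n ≥ 549.19

Minimum n = 550 (rounding up)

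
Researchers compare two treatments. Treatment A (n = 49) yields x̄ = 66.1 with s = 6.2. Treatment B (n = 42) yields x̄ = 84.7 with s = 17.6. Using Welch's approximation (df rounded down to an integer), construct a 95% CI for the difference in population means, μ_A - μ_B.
(-24.34, -12.86)

Difference: x̄₁ - x̄₂ = -18.60
SE = √(s₁²/n₁ + s₂²/n₂) = √(6.2²/49 + 17.6²/42) = 2.8565
df = 49.71 → 49 (Welch–Satterthwaite, rounded down)
t* = 2.010

CI: -18.60 ± 2.010 · 2.8565 = -18.60 ± 5.74 = (-24.34, -12.86)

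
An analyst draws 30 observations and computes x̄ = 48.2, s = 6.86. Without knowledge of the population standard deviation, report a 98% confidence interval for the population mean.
(45.12, 51.28)

t-interval (σ unknown):
df = n - 1 = 29
t* = 2.462 for 98% confidence

Margin of error = t* · s/√n = 2.462 · 6.86/√30 = 3.08

CI: (45.12, 51.28)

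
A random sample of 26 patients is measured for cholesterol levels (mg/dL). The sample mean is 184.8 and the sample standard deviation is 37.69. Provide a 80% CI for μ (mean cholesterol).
(175.07, 194.53)

t-interval (σ unknown):
df = n - 1 = 25
t* = 1.316 for 80% confidence

Margin of error = t* · s/√n = 1.316 · 37.69/√26 = 9.73

CI: (175.07, 194.53)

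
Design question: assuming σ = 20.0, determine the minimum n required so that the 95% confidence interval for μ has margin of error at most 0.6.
n ≥ 4269

For margin E ≤ 0.6:
n ≥ (z* · σ / E)²
n ≥ (1.960 · 20.0 / 0.6)²
n ≥ 4268.44

Minimum n = 4269 (rounding up)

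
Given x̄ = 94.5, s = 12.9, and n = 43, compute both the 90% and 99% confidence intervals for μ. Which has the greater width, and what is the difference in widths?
99% CI is wider by 4.00

df = 42
90% CI: t* = 1.682, (91.19, 97.81), width = 2 · t* · s/√n = 6.62
99% CI: t* = 2.698, (89.19, 99.81), width = 2 · t* · s/√n = 10.62

The 99% CI is wider by 10.62 - 6.62 = 4.00.
Higher confidence requires a wider interval.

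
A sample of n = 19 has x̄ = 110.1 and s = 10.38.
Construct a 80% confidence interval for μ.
(106.93, 113.27)

t-interval (σ unknown):
df = n - 1 = 18
t* = 1.330 for 80% confidence

Margin of error = t* · s/√n = 1.330 · 10.38/√19 = 3.17

CI: (106.93, 113.27)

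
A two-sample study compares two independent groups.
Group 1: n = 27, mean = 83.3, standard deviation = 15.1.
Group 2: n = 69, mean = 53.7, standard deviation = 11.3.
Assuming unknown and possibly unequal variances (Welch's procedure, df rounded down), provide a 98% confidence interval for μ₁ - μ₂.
(21.80, 37.40)

Difference: x̄₁ - x̄₂ = 29.60
SE = √(s₁²/n₁ + s₂²/n₂) = √(15.1²/27 + 11.3²/69) = 3.2086
df = 37.95 → 37 (Welch–Satterthwaite, rounded down)
t* = 2.431

CI: 29.60 ± 2.431 · 3.2086 = 29.60 ± 7.80 = (21.80, 37.40)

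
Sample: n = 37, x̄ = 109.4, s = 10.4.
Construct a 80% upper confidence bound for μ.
μ ≤ 110.86

Upper bound (one-sided):
t* = 0.852 (one-sided for 80%)
Upper bound = x̄ + t* · s/√n = 109.4 + 0.852 · 10.4/√37 = 110.86

We are 80% confident that μ ≤ 110.86.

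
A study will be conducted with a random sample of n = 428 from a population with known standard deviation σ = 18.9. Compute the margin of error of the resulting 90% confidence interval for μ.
Margin of error = 1.50

Margin of error = z* · σ/√n
= 1.645 · 18.9/√428
= 1.645 · 18.9/20.6882
= 1.50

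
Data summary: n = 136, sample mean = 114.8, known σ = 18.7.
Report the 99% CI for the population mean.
(110.67, 118.93)

z-interval (σ known):
z* = 2.576 for 99% confidence

Margin of error = z* · σ/√n = 2.576 · 18.7/√136 = 4.13

CI: (114.8 - 4.13, 114.8 + 4.13) = (110.67, 118.93)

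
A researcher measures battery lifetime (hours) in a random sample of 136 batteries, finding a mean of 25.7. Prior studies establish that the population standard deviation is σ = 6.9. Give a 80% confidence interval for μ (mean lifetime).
(24.94, 26.46)

z-interval (σ known):
z* = 1.282 for 80% confidence

Margin of error = z* · σ/√n = 1.282 · 6.9/√136 = 0.76

CI: (25.7 - 0.76, 25.7 + 0.76) = (24.94, 26.46)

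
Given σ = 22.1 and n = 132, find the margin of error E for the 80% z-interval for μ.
Margin of error = 2.47

Margin of error = z* · σ/√n
= 1.282 · 22.1/√132
= 1.282 · 22.1/11.4891
= 2.47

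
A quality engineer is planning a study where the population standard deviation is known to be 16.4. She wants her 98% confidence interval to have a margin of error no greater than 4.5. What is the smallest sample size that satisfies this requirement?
n ≥ 72

For margin E ≤ 4.5:
n ≥ (z* · σ / E)²
n ≥ (2.326 · 16.4 / 4.5)²
n ≥ 71.86

Minimum n = 72 (rounding up)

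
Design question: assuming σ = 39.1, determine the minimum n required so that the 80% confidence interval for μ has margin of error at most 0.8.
n ≥ 3926

For margin E ≤ 0.8:
n ≥ (z* · σ / E)²
n ≥ (1.282 · 39.1 / 0.8)²
n ≥ 3925.99

Minimum n = 3926 (rounding up)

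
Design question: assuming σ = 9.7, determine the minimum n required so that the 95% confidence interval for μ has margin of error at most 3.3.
n ≥ 34

For margin E ≤ 3.3:
n ≥ (z* · σ / E)²
n ≥ (1.960 · 9.7 / 3.3)²
n ≥ 33.19

Minimum n = 34 (rounding up)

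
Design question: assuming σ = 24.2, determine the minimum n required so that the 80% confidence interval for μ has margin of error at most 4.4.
n ≥ 50

For margin E ≤ 4.4:
n ≥ (z* · σ / E)²
n ≥ (1.282 · 24.2 / 4.4)²
n ≥ 49.72

Minimum n = 50 (rounding up)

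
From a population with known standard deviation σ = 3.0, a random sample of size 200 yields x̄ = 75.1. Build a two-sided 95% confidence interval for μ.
(74.68, 75.52)

z-interval (σ known):
z* = 1.960 for 95% confidence

Margin of error = z* · σ/√n = 1.960 · 3.0/√200 = 0.42

CI: (75.1 - 0.42, 75.1 + 0.42) = (74.68, 75.52)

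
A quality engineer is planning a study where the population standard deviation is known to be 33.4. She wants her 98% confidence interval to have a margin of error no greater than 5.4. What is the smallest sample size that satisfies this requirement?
n ≥ 207

For margin E ≤ 5.4:
n ≥ (z* · σ / E)²
n ≥ (2.326 · 33.4 / 5.4)²
n ≥ 206.98

Minimum n = 207 (rounding up)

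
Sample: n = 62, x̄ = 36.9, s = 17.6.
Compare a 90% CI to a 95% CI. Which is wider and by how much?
95% CI is wider by 1.47

df = 61
90% CI: t* = 1.670, (33.17, 40.63), width = 2 · t* · s/√n = 7.47
95% CI: t* = 2.000, (32.43, 41.37), width = 2 · t* · s/√n = 8.94

The 95% CI is wider by 8.94 - 7.47 = 1.47.
Higher confidence requires a wider interval.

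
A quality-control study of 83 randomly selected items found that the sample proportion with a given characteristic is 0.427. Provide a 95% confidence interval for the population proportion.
(0.321, 0.533)

Proportion CI:
SE = √(p̂(1-p̂)/n) = √(0.427 · 0.573 / 83) = 0.05429

z* = 1.960
Margin = z* · SE = 1.960 · 0.05429 = 0.1064

CI: 0.427 ± 0.1064 = (0.321, 0.533)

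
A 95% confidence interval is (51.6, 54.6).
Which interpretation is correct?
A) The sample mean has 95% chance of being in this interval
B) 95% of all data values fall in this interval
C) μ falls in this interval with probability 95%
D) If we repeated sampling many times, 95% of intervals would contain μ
D

A) Wrong — x̄ is observed and sits in the interval by construction.
B) Wrong — a CI is about the parameter μ, not individual data values.
C) Wrong — μ is fixed; the randomness lives in the interval, not in μ.
D) Correct — this is the frequentist long-run coverage interpretation.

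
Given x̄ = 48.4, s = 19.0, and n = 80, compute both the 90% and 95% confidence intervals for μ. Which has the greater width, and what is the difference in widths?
95% CI is wider by 1.38

df = 79
90% CI: t* = 1.664, (44.87, 51.93), width = 2 · t* · s/√n = 7.07
95% CI: t* = 1.990, (44.17, 52.63), width = 2 · t* · s/√n = 8.45

The 95% CI is wider by 8.45 - 7.07 = 1.38.
Higher confidence requires a wider interval.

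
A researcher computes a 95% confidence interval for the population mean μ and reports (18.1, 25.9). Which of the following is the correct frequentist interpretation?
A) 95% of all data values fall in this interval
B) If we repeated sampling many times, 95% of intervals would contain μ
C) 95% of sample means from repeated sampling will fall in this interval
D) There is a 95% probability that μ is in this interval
B

A) Wrong — a CI is about the parameter μ, not individual data values.
B) Correct — this is the frequentist long-run coverage interpretation.
C) Wrong — coverage applies to intervals containing μ, not to future x̄ values.
D) Wrong — μ is fixed; the randomness lives in the interval, not in μ.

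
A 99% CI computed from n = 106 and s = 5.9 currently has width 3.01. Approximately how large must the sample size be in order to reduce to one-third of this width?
n ≈ 954

CI width ∝ 1/√n
To reduce width by factor 3, need √n to grow by 3 → need 3² = 9 times as many samples.

Current: n = 106, width = 3.01
New: n = 954, width ≈ 0.99

Width reduced by factor of 3.01/0.99 = 3.04.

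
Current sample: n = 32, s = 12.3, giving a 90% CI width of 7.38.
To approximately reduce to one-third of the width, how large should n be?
n ≈ 288

CI width ∝ 1/√n
To reduce width by factor 3, need √n to grow by 3 → need 3² = 9 times as many samples.

Current: n = 32, width = 7.38
New: n = 288, width ≈ 2.39

Width reduced by factor of 7.38/2.39 = 3.09.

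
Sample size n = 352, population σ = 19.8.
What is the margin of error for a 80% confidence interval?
Margin of error = 1.35

Margin of error = z* · σ/√n
= 1.282 · 19.8/√352
= 1.282 · 19.8/18.7617
= 1.35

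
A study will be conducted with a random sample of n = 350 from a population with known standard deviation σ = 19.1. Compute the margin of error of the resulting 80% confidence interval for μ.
Margin of error = 1.31

Margin of error = z* · σ/√n
= 1.282 · 19.1/√350
= 1.282 · 19.1/18.7083
= 1.31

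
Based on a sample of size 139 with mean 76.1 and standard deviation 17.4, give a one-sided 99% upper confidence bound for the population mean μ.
μ ≤ 79.57

Upper bound (one-sided):
t* = 2.354 (one-sided for 99%)
Upper bound = x̄ + t* · s/√n = 76.1 + 2.354 · 17.4/√139 = 79.57

We are 99% confident that μ ≤ 79.57.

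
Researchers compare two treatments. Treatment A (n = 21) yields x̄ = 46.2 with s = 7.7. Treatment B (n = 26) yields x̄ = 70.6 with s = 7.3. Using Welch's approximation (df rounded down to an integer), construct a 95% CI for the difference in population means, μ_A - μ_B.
(-28.86, -19.94)

Difference: x̄₁ - x̄₂ = -24.40
SE = √(s₁²/n₁ + s₂²/n₂) = √(7.7²/21 + 7.3²/26) = 2.2075
df = 41.91 → 41 (Welch–Satterthwaite, rounded down)
t* = 2.020

CI: -24.40 ± 2.020 · 2.2075 = -24.40 ± 4.46 = (-28.86, -19.94)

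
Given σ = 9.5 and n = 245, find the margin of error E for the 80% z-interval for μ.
Margin of error = 0.78

Margin of error = z* · σ/√n
= 1.282 · 9.5/√245
= 1.282 · 9.5/15.6525
= 0.78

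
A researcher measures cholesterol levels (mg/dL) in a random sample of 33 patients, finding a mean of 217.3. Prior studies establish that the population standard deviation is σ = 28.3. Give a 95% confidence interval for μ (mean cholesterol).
(207.64, 226.96)

z-interval (σ known):
z* = 1.960 for 95% confidence

Margin of error = z* · σ/√n = 1.960 · 28.3/√33 = 9.66

CI: (217.3 - 9.66, 217.3 + 9.66) = (207.64, 226.96)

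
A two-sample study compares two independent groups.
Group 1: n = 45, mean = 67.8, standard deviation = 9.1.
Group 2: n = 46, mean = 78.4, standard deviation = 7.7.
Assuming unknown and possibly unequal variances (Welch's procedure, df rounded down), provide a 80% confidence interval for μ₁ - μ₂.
(-12.89, -8.31)

Difference: x̄₁ - x̄₂ = -10.60
SE = √(s₁²/n₁ + s₂²/n₂) = √(9.1²/45 + 7.7²/46) = 1.7689
df = 85.98 → 85 (Welch–Satterthwaite, rounded down)
t* = 1.292

CI: -10.60 ± 1.292 · 1.7689 = -10.60 ± 2.29 = (-12.89, -8.31)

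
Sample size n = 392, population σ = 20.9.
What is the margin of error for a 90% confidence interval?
Margin of error = 1.74

Margin of error = z* · σ/√n
= 1.645 · 20.9/√392
= 1.645 · 20.9/19.7990
= 1.74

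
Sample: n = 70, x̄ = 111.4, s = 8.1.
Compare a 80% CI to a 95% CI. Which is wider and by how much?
95% CI is wider by 1.35

df = 69
80% CI: t* = 1.294, (110.15, 112.65), width = 2 · t* · s/√n = 2.51
95% CI: t* = 1.995, (109.47, 113.33), width = 2 · t* · s/√n = 3.86

The 95% CI is wider by 3.86 - 2.51 = 1.35.
Higher confidence requires a wider interval.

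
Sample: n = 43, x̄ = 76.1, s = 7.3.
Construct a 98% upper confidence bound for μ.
μ ≤ 78.46

Upper bound (one-sided):
t* = 2.120 (one-sided for 98%)
Upper bound = x̄ + t* · s/√n = 76.1 + 2.120 · 7.3/√43 = 78.46

We are 98% confident that μ ≤ 78.46.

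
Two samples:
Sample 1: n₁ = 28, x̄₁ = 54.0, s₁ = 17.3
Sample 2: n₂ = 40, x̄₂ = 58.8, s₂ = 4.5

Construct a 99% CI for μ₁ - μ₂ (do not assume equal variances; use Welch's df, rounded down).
(-14.02, 4.42)

Difference: x̄₁ - x̄₂ = -4.80
SE = √(s₁²/n₁ + s₂²/n₂) = √(17.3²/28 + 4.5²/40) = 3.3459
df = 29.57 → 29 (Welch–Satterthwaite, rounded down)
t* = 2.756

CI: -4.80 ± 2.756 · 3.3459 = -4.80 ± 9.22 = (-14.02, 4.42)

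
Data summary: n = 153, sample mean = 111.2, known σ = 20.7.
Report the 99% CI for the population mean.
(106.89, 115.51)

z-interval (σ known):
z* = 2.576 for 99% confidence

Margin of error = z* · σ/√n = 2.576 · 20.7/√153 = 4.31

CI: (111.2 - 4.31, 111.2 + 4.31) = (106.89, 115.51)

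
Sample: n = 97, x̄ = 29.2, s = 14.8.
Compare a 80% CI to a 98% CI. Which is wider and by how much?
98% CI is wider by 3.23

df = 96
80% CI: t* = 1.290, (27.26, 31.14), width = 2 · t* · s/√n = 3.88
98% CI: t* = 2.366, (25.64, 32.76), width = 2 · t* · s/√n = 7.11

The 98% CI is wider by 7.11 - 3.88 = 3.23.
Higher confidence requires a wider interval.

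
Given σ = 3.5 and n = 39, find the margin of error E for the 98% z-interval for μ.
Margin of error = 1.30

Margin of error = z* · σ/√n
= 2.326 · 3.5/√39
= 2.326 · 3.5/6.2450
= 1.30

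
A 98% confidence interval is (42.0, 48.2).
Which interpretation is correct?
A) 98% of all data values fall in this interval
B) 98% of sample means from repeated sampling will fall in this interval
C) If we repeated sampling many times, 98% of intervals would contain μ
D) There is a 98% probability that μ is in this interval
C

A) Wrong — a CI is about the parameter μ, not individual data values.
B) Wrong — coverage applies to intervals containing μ, not to future x̄ values.
C) Correct — this is the frequentist long-run coverage interpretation.
D) Wrong — μ is fixed; the randomness lives in the interval, not in μ.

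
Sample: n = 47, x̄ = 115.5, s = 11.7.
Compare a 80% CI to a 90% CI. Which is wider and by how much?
90% CI is wider by 1.29

df = 46
80% CI: t* = 1.300, (113.28, 117.72), width = 2 · t* · s/√n = 4.44
90% CI: t* = 1.679, (112.63, 118.37), width = 2 · t* · s/√n = 5.73

The 90% CI is wider by 5.73 - 4.44 = 1.29.
Higher confidence requires a wider interval.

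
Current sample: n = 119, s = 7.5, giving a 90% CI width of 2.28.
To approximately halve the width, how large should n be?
n ≈ 476

CI width ∝ 1/√n
To reduce width by factor 2, need √n to grow by 2 → need 2² = 4 times as many samples.

Current: n = 119, width = 2.28
New: n = 476, width ≈ 1.13

Width reduced by factor of 2.28/1.13 = 2.02.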